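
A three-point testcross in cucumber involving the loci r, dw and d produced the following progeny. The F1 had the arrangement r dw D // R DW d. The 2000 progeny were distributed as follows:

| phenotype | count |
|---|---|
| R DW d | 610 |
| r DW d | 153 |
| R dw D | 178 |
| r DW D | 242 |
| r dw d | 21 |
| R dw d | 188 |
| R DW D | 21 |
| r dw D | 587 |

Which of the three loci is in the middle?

The two rarest classes, r dw d and R DW D, are the double crossovers. Comparing them with the parentals, only the d allele has switched, so d is the middle locus and the order is r – d – dw.

d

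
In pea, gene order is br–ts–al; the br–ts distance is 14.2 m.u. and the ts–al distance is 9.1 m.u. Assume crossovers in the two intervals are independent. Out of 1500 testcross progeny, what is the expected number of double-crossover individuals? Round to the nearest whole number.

Map distances give recombination frequencies of 0.142 and 0.091 for the two intervals.
With no interference, expected double-crossover frequency = 0.142 × 0.091 = 0.01292.
Expected number = 0.01292 × 1500 = 19.38 ≈ 19.

19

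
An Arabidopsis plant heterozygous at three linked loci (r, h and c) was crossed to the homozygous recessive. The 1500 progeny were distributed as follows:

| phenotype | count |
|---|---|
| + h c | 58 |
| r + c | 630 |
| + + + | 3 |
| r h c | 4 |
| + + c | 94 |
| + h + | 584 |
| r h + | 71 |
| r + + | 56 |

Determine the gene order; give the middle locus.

h

The two most frequent reciprocal classes, + h + and r + c, are the parental types, so the F1 was + h + / r + c.
The two rarest classes, + + + and r h c, are the double crossovers. Comparing them with the parentals, only the h allele has switched, so h is the middle locus and the order is r – h – c.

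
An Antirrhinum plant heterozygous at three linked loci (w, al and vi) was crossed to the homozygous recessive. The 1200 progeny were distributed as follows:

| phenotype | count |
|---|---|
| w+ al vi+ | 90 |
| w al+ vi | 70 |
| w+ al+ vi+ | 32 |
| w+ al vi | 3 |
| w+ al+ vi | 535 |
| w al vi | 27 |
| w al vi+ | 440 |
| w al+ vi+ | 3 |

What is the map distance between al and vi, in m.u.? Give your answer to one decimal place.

The two most frequent reciprocal classes, w al vi+ and w+ al+ vi, are the parental types, so the F1 was w al vi+ / w+ al+ vi.
The two rarest classes, w al+ vi+ and w+ al vi, are the double crossovers. Comparing them with the parentals, only the al allele has switched, so al is the middle locus and the order is w – al – vi.
Crossovers in the al–vi interval produce the single-crossover classes w al vi and w+ al+ vi+ (27 + 32 = 59) plus the double crossovers (6).
RF(al–vi) = (59 + 6) / 1200 = 65/1200 = 0.0542 → 5.4 m.u.

5.4 m.u.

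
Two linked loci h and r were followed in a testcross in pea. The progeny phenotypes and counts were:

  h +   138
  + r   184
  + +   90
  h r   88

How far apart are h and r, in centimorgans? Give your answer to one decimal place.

35.6 centimorgans

The two most frequent classes, + r (184) and h + (138), are the parental types, so the F1 was + r / h +.
The recombinant classes are + + and h r: 90 + 88 = 178.
Recombination frequency = 178/500 = 0.3560 ≈ 35.6%, i.e. 35.6 centimorgans.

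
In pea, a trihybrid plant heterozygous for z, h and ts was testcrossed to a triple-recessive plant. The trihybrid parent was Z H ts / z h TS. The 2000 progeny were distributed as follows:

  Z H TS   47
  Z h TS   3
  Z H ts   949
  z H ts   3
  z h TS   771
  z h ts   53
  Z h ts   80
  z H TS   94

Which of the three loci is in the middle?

The two rarest classes, z H ts and Z h TS, are the double crossovers. Comparing them with the parentals, only the z allele has switched, so z is the middle locus and the order is h – z – ts.

z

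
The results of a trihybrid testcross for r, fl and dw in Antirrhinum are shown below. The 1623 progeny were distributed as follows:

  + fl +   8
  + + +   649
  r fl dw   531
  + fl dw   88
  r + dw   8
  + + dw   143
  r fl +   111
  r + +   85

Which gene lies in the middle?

The two most frequent reciprocal classes, r fl dw and + + +, are the parental types, so the F1 was r fl dw / + + +.
The two rarest classes, r + dw and + fl +, are the double crossovers. Comparing them with the parentals, only the fl allele has switched, so fl is the middle locus and the order is dw – fl – r.

fl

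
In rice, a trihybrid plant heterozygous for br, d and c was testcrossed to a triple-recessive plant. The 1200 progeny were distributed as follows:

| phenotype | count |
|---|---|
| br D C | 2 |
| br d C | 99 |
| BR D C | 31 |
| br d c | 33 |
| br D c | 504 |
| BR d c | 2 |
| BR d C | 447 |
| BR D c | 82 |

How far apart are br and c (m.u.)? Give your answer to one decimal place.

The two most frequent reciprocal classes, BR d C and br D c, are the parental types, so the F1 was BR d C / br D c.
The two rarest classes, BR d c and br D C, are the double crossovers. Comparing them with the parentals, only the c allele has switched, so c is the middle locus and the order is d – c – br.
Crossovers in the c–br interval produce the single-crossover classes br d C and BR D c (99 + 82 = 181) plus the double crossovers (4).
RF(c–br) = (181 + 4) / 1200 = 185/1200 = 0.1542 → 15.4 m.u.

15.4 m.u.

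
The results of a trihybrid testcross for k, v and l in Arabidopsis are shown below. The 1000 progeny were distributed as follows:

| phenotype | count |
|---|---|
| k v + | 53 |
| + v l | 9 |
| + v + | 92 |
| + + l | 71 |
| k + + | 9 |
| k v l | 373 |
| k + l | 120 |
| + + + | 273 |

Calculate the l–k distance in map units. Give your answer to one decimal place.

The two most frequent reciprocal classes, + + + and k v l, are the parental types, so the F1 was + + + / k v l.
The two rarest classes, k + + and + v l, are the double crossovers. Comparing them with the parentals, only the k allele has switched, so k is the middle locus and the order is v – k – l.
Crossovers in the k–l interval produce the single-crossover classes + + l and k v + (71 + 53 = 124) plus the double crossovers (18).
RF(k–l) = (124 + 18) / 1000 = 142/1000 = 0.1420 → 14.2 map units.

14.2 map units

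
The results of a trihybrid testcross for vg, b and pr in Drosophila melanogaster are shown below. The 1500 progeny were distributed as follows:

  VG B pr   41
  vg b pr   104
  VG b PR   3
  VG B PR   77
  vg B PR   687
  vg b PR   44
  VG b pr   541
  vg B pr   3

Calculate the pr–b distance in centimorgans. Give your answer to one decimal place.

The two most frequent reciprocal classes, vg B PR and VG b pr, are the parental types, so the F1 was vg B PR / VG b pr.
The two rarest classes, vg B pr and VG b PR, are the double crossovers. Comparing them with the parentals, only the pr allele has switched, so pr is the middle locus and the order is vg – pr – b.
Crossovers in the pr–b interval produce the single-crossover classes vg b PR and VG B pr (44 + 41 = 85) plus the double crossovers (6).
RF(pr–b) = (85 + 6) / 1500 = 91/1500 = 0.0607 → 6.1 centimorgans.

6.1 centimorgans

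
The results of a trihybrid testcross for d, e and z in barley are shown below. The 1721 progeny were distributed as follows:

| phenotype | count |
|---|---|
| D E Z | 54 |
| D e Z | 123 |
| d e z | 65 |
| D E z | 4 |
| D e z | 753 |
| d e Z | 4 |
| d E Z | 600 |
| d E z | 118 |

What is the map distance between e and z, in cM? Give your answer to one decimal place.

The two most frequent reciprocal classes, d E Z and D e z, are the parental types, so the F1 was d E Z / D e z.
The two rarest classes, d e Z and D E z, are the double crossovers. Comparing them with the parentals, only the e allele has switched, so e is the middle locus and the order is d – e – z.
Crossovers in the e–z interval produce the single-crossover classes d E z and D e Z (118 + 123 = 241) plus the double crossovers (8).
RF(e–z) = (241 + 8) / 1721 = 249/1721 = 0.1447 → 14.5 cM.

14.5 cM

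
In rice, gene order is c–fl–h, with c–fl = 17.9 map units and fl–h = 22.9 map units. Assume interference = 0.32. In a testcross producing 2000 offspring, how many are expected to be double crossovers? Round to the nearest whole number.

56

Map distances give recombination frequencies of 0.179 and 0.229 for the two intervals.
With interference 0.32 (so coincidence = 0.68), expected double-crossover frequency = 0.179 × 0.229 × 0.68 = 0.02787.
Expected number = 0.02787 × 2000 = 55.75 ≈ 56.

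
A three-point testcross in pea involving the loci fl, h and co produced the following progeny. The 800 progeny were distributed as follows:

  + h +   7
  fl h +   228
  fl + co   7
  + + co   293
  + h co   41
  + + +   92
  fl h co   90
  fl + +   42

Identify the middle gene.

The two most frequent reciprocal classes, fl h + and + + co, are the parental types, so the F1 was fl h + / + + co.
The two rarest classes, + h + and fl + co, are the double crossovers. Comparing them with the parentals, only the fl allele has switched, so fl is the middle locus and the order is h – fl – co.

fl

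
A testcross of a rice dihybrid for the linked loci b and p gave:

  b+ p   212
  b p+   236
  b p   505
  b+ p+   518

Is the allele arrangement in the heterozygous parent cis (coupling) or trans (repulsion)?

The two most frequent classes are b+ p+ (518) and b p (505); these are the parental (non-recombinant) types.
So the F1 carried b+ p+ on one chromosome and b p on the other — the recessive alleles are on the same chromosome (cis / coupling).

cis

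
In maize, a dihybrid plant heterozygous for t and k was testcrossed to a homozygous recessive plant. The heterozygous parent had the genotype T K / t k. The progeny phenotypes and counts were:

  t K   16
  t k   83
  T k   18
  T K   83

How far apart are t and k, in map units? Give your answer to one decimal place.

17.0 map units

The recombinant classes are T k and t K: 18 + 16 = 34.
Recombination frequency = 34/200 = 0.1700 ≈ 17.0%, i.e. 17.0 map units.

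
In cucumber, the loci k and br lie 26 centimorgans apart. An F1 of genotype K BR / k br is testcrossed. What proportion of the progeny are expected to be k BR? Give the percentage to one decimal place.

A map distance of 26 centimorgans corresponds to a recombination frequency of 0.260.
The F1 is K BR / k br, so k BR is a recombinant gamete class with expected frequency r/2 = 0.260/2 = 0.1300.
That is 0.1300 = 13.0% of the progeny.

13.0%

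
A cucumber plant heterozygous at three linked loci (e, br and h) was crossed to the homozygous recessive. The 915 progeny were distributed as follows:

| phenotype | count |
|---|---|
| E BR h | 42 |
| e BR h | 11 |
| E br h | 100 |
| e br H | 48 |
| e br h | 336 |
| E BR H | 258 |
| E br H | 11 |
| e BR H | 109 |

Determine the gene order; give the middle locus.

br

The two most frequent reciprocal classes, E BR H and e br h, are the parental types, so the F1 was E BR H / e br h.
The two rarest classes, E br H and e BR h, are the double crossovers. Comparing them with the parentals, only the br allele has switched, so br is the middle locus and the order is h – br – e.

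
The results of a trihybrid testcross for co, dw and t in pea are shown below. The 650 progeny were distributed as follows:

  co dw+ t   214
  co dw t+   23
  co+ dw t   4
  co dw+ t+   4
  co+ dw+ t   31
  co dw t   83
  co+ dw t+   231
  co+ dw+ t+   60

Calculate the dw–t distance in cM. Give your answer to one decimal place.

The two most frequent reciprocal classes, co+ dw t+ and co dw+ t, are the parental types, so the F1 was co+ dw t+ / co dw+ t.
The two rarest classes, co+ dw t and co dw+ t+, are the double crossovers. Comparing them with the parentals, only the t allele has switched, so t is the middle locus and the order is co – t – dw.
Crossovers in the t–dw interval produce the single-crossover classes co+ dw+ t+ and co dw t (60 + 83 = 143) plus the double crossovers (8).
RF(t–dw) = (143 + 8) / 650 = 151/650 = 0.2323 → 23.2 cM.

23.2 cM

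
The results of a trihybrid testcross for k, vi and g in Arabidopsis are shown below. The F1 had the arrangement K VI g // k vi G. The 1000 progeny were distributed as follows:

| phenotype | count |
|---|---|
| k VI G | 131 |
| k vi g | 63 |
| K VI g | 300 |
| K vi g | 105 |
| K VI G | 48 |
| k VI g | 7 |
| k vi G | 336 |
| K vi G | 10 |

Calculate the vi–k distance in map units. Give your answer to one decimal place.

The two rarest classes, k VI g and K vi G, are the double crossovers. Comparing them with the parentals, only the k allele has switched, so k is the middle locus and the order is g – k – vi.
Crossovers in the k–vi interval produce the single-crossover classes K vi g and k VI G (105 + 131 = 236) plus the double crossovers (17).
RF(k–vi) = (236 + 17) / 1000 = 253/1000 = 0.2530 → 25.3 map units.

25.3 map units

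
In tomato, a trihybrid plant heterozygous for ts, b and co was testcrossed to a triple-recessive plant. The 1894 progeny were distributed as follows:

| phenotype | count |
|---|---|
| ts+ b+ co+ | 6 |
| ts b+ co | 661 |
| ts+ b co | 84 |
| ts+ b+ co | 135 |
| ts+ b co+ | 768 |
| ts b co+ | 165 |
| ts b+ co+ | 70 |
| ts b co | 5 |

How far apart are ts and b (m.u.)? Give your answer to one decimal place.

16.4 m.u.

The two most frequent reciprocal classes, ts b+ co and ts+ b co+, are the parental types, so the F1 was ts b+ co / ts+ b co+.
The two rarest classes, ts b co and ts+ b+ co+, are the double crossovers. Comparing them with the parentals, only the b allele has switched, so b is the middle locus and the order is co – b – ts.
Crossovers in the b–ts interval produce the single-crossover classes ts+ b+ co and ts b co+ (135 + 165 = 300) plus the double crossovers (11).
RF(b–ts) = (300 + 11) / 1894 = 311/1894 = 0.1642 → 16.4 m.u.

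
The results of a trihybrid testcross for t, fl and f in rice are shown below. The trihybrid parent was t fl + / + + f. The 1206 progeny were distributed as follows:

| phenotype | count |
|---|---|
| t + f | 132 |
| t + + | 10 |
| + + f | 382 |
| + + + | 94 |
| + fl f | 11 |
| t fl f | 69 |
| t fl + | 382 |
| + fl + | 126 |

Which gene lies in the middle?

The two rarest classes, t + + and + fl f, are the double crossovers. Comparing them with the parentals, only the fl allele has switched, so fl is the middle locus and the order is f – fl – t.

fl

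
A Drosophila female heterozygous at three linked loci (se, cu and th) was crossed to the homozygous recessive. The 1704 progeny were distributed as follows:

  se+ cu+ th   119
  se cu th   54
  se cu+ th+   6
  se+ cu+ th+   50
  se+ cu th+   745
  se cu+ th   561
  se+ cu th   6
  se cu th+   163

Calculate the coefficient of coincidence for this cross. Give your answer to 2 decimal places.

The two most frequent reciprocal classes, se cu+ th and se+ cu th+, are the parental types, so the F1 was se cu+ th / se+ cu th+.
The two rarest classes, se cu+ th+ and se+ cu th, are the double crossovers. Comparing them with the parentals, only the th allele has switched, so th is the middle locus and the order is se – th – cu.
se–th: (282 + 12)/1704 = 0.1725; th–cu: (104 + 12)/1704 = 0.0681.
Expected DCO frequency = 0.1725 × 0.0681 ≈ 0.01175; observed = 12/1704 ≈ 0.00704.
Coefficient of coincidence = 0.00704/0.01175 ≈ 0.60.

0.60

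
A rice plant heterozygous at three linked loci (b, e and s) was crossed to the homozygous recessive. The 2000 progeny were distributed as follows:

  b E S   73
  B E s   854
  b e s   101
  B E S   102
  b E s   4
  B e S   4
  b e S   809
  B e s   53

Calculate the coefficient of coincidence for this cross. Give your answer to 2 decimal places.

0.57

The two most frequent reciprocal classes, b e S and B E s, are the parental types, so the F1 was b e S / B E s.
The two rarest classes, B e S and b E s, are the double crossovers. Comparing them with the parentals, only the b allele has switched, so b is the middle locus and the order is s – b – e.
s–b: (203 + 8)/2000 = 0.1055; b–e: (126 + 8)/2000 = 0.0670.
Expected DCO frequency = 0.1055 × 0.0670 ≈ 0.00707; observed = 8/2000 ≈ 0.00400.
Coefficient of coincidence = 0.00400/0.00707 ≈ 0.57.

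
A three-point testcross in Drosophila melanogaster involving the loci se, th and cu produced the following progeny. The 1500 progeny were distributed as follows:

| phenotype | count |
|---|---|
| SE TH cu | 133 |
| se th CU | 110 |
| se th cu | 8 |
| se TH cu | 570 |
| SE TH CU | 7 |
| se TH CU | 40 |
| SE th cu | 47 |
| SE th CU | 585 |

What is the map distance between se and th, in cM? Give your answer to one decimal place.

The two most frequent reciprocal classes, se TH cu and SE th CU, are the parental types, so the F1 was se TH cu / SE th CU.
The two rarest classes, se th cu and SE TH CU, are the double crossovers. Comparing them with the parentals, only the th allele has switched, so th is the middle locus and the order is cu – th – se.
Crossovers in the th–se interval produce the single-crossover classes SE TH cu and se th CU (133 + 110 = 243) plus the double crossovers (15).
RF(th–se) = (243 + 15) / 1500 = 258/1500 = 0.1720 → 17.2 cM.

17.2 cM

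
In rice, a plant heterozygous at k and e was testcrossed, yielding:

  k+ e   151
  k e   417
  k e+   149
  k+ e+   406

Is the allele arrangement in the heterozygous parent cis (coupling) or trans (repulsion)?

The two most frequent classes are k+ e+ (406) and k e (417); these are the parental (non-recombinant) types.
So the F1 carried k+ e+ on one chromosome and k e on the other — the recessive alleles are on the same chromosome (cis / coupling).

cis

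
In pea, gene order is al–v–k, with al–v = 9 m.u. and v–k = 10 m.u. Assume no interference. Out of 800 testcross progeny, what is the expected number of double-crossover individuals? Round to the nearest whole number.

Map distances give recombination frequencies of 0.090 and 0.100 for the two intervals.
With no interference, expected double-crossover frequency = 0.090 × 0.100 = 0.00900.
Expected number = 0.00900 × 800 = 7.20 ≈ 7.

7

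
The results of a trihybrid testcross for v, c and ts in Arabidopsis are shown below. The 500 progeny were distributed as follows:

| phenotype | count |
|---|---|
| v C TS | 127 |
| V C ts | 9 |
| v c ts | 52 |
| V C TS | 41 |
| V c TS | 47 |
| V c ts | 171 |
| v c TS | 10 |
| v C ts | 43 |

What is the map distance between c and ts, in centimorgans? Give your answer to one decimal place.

21.8 centimorgans

The two most frequent reciprocal classes, v C TS and V c ts, are the parental types, so the F1 was v C TS / V c ts.
The two rarest classes, v c TS and V C ts, are the double crossovers. Comparing them with the parentals, only the c allele has switched, so c is the middle locus and the order is v – c – ts.
Crossovers in the c–ts interval produce the single-crossover classes v C ts and V c TS (43 + 47 = 90) plus the double crossovers (19).
RF(c–ts) = (90 + 19) / 500 = 109/500 = 0.2180 → 21.8 centimorgans.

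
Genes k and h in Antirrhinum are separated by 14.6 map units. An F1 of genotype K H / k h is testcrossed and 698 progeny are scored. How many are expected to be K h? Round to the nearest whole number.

51

A map distance of 14.6 map units corresponds to a recombination frequency of 0.146.
The F1 is K H / k h, so K h is a recombinant gamete class with expected frequency r/2 = 0.146/2 = 0.0730.
Expected number = 0.0730 × 698 = 50.95 ≈ 51.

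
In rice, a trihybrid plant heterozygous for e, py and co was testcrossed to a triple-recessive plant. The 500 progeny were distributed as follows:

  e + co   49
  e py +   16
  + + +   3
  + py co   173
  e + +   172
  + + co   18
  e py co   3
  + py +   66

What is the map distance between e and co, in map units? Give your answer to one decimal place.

The two most frequent reciprocal classes, e + + and + py co, are the parental types, so the F1 was e + + / + py co.
The two rarest classes, + + + and e py co, are the double crossovers. Comparing them with the parentals, only the e allele has switched, so e is the middle locus and the order is py – e – co.
Crossovers in the e–co interval produce the single-crossover classes e + co and + py + (49 + 66 = 115) plus the double crossovers (6).
RF(e–co) = (115 + 6) / 500 = 121/500 = 0.2420 → 24.2 map units.

24.2 map units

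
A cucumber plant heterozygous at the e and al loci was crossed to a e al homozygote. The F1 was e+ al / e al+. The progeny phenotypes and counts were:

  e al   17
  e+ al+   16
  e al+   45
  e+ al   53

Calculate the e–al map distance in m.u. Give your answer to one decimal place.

The recombinant classes are e+ al+ and e al: 16 + 17 = 33.
Recombination frequency = 33/131 = 0.2519 ≈ 25.2%, i.e. 25.2 m.u.

25.2 m.u.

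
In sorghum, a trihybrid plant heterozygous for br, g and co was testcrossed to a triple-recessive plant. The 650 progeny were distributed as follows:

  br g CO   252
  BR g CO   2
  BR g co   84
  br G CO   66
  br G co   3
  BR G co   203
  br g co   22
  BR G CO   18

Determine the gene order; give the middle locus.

br

The two most frequent reciprocal classes, br g CO and BR G co, are the parental types, so the F1 was br g CO / BR G co.
The two rarest classes, BR g CO and br G co, are the double crossovers. Comparing them with the parentals, only the br allele has switched, so br is the middle locus and the order is co – br – g.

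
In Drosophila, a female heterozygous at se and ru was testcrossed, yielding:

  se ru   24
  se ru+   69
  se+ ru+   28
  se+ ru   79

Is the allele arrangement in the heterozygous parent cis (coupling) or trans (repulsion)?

trans

The two most frequent classes are se+ ru (79) and se ru+ (69); these are the parental (non-recombinant) types.
So the F1 carried se+ ru on one chromosome and se ru+ on the other — the recessive alleles are on opposite chromosomes (trans / repulsion).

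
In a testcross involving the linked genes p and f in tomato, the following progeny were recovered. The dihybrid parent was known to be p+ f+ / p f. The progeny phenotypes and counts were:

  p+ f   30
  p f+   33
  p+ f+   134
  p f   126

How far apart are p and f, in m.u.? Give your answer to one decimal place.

The recombinant classes are p+ f and p f+: 30 + 33 = 63.
Recombination frequency = 63/323 = 0.1950 ≈ 19.5%, i.e. 19.5 m.u.

19.5 m.u.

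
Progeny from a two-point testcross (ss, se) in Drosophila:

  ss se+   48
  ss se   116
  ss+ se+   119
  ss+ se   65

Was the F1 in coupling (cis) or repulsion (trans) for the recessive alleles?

The two most frequent classes are ss+ se+ (119) and ss se (116); these are the parental (non-recombinant) types.
So the F1 carried ss+ se+ on one chromosome and ss se on the other — the recessive alleles are on the same chromosome (cis / coupling).

cis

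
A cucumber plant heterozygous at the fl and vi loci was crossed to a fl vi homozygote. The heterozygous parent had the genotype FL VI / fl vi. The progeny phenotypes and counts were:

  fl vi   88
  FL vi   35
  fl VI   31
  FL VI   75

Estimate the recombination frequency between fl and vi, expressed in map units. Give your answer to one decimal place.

28.8 map units

The recombinant classes are FL vi and fl VI: 35 + 31 = 66.
Recombination frequency = 66/229 = 0.2882 ≈ 28.8%, i.e. 28.8 map units.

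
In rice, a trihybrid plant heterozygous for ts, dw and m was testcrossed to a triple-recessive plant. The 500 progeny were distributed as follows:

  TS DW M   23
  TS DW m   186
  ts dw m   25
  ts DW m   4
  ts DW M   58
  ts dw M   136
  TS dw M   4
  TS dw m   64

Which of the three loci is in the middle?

The two most frequent reciprocal classes, ts dw M and TS DW m, are the parental types, so the F1 was ts dw M / TS DW m.
The two rarest classes, TS dw M and ts DW m, are the double crossovers. Comparing them with the parentals, only the ts allele has switched, so ts is the middle locus and the order is dw – ts – m.

ts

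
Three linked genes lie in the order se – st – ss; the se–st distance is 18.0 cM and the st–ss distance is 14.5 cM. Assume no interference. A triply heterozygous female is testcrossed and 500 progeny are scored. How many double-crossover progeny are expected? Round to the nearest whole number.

13

Map distances give recombination frequencies of 0.180 and 0.145 for the two intervals.
With no interference, expected double-crossover frequency = 0.180 × 0.145 = 0.02610.
Expected number = 0.02610 × 500 = 13.05 ≈ 13.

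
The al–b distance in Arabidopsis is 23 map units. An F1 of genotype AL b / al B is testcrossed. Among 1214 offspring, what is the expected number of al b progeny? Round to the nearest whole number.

A map distance of 23 map units corresponds to a recombination frequency of 0.230.
The F1 is AL b / al B, so al b is a recombinant gamete class with expected frequency r/2 = 0.230/2 = 0.1150.
Expected number = 0.1150 × 1214 = 139.61 ≈ 140.

140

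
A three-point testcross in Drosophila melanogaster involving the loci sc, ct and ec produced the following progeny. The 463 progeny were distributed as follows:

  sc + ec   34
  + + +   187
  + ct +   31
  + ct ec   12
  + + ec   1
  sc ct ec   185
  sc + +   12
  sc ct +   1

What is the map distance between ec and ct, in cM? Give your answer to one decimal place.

The two most frequent reciprocal classes, sc ct ec and + + +, are the parental types, so the F1 was sc ct ec / + + +.
The two rarest classes, sc ct + and + + ec, are the double crossovers. Comparing them with the parentals, only the ec allele has switched, so ec is the middle locus and the order is sc – ec – ct.
Crossovers in the ec–ct interval produce the single-crossover classes sc + ec and + ct + (34 + 31 = 65) plus the double crossovers (2).
RF(ec–ct) = (65 + 2) / 463 = 67/463 = 0.1447 → 14.5 cM.

14.5 cM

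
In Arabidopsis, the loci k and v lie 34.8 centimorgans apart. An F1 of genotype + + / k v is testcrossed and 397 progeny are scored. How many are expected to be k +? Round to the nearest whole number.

69

A map distance of 34.8 centimorgans corresponds to a recombination frequency of 0.348.
The F1 is + + / k v, so k + is a recombinant gamete class with expected frequency r/2 = 0.348/2 = 0.1740.
Expected number = 0.1740 × 397 = 69.08 ≈ 69.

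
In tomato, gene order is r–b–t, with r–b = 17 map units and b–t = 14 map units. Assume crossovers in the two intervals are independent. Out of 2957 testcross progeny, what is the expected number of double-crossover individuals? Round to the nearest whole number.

70

Map distances give recombination frequencies of 0.170 and 0.140 for the two intervals.
With no interference, expected double-crossover frequency = 0.170 × 0.140 = 0.02380.
Expected number = 0.02380 × 2957 = 70.38 ≈ 70.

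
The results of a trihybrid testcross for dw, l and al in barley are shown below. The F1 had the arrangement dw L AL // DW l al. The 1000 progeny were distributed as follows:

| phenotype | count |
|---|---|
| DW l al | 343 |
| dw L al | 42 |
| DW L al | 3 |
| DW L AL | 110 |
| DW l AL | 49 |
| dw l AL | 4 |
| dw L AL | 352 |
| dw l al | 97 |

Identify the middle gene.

The two rarest classes, dw l AL and DW L al, are the double crossovers. Comparing them with the parentals, only the l allele has switched, so l is the middle locus and the order is dw – l – al.

l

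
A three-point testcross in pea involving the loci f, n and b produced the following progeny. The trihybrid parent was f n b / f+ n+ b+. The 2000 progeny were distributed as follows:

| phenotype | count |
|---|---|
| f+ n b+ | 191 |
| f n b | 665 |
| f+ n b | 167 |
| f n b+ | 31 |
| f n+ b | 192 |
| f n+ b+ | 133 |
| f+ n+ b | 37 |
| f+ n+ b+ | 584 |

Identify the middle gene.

b

The two rarest classes, f n b+ and f+ n+ b, are the double crossovers. Comparing them with the parentals, only the b allele has switched, so b is the middle locus and the order is f – b – n.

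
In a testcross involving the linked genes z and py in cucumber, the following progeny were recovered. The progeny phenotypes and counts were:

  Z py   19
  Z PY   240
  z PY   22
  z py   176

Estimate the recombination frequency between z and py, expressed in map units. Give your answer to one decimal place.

9.0 map units

The two most frequent classes, Z PY (240) and z py (176), are the parental types, so the F1 was Z PY / z py.
The recombinant classes are Z py and z PY: 19 + 22 = 41.
Recombination frequency = 41/457 = 0.0897 ≈ 9.0%, i.e. 9.0 map units.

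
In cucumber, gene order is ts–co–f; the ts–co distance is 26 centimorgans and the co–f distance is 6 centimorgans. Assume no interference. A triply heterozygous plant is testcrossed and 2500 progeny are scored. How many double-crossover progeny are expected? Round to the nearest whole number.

Map distances give recombination frequencies of 0.260 and 0.060 for the two intervals.
With no interference, expected double-crossover frequency = 0.260 × 0.060 = 0.01560.
Expected number = 0.01560 × 2500 = 39.00 ≈ 39.

39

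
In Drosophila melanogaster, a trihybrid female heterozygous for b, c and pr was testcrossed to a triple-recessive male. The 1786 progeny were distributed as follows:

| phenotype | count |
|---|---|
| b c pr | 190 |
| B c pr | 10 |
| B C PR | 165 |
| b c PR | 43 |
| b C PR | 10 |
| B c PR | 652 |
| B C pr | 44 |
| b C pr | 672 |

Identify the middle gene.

pr

The two most frequent reciprocal classes, B c PR and b C pr, are the parental types, so the F1 was B c PR / b C pr.
The two rarest classes, B c pr and b C PR, are the double crossovers. Comparing them with the parentals, only the pr allele has switched, so pr is the middle locus and the order is b – pr – c.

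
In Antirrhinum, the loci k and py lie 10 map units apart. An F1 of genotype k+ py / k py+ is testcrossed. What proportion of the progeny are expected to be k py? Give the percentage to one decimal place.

A map distance of 10 map units corresponds to a recombination frequency of 0.100.
The F1 is k+ py / k py+, so k py is a recombinant gamete class with expected frequency r/2 = 0.100/2 = 0.0500.
That is 0.0500 = 5.0% of the progeny.

5.0%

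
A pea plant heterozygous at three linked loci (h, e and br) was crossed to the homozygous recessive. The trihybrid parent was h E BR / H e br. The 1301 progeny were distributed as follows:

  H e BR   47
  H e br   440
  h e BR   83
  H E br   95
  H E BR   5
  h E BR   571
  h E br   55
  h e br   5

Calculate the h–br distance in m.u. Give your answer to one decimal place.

The two rarest classes, H E BR and h e br, are the double crossovers. Comparing them with the parentals, only the h allele has switched, so h is the middle locus and the order is br – h – e.
Crossovers in the br–h interval produce the single-crossover classes h E br and H e BR (55 + 47 = 102) plus the double crossovers (10).
RF(br–h) = (102 + 10) / 1301 = 112/1301 = 0.0861 → 8.6 m.u.

8.6 m.u.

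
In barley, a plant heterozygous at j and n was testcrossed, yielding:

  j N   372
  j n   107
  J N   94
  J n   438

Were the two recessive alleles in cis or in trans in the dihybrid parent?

trans

The two most frequent classes are J n (438) and j N (372); these are the parental (non-recombinant) types.
So the F1 carried J n on one chromosome and j N on the other — the recessive alleles are on opposite chromosomes (trans / repulsion).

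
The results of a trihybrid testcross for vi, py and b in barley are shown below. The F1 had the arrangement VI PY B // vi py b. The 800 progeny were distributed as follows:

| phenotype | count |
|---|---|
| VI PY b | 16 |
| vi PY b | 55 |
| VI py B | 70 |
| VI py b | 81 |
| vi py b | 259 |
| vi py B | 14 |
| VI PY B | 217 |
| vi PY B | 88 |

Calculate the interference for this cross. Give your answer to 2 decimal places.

The two rarest classes, VI PY b and vi py B, are the double crossovers. Comparing them with the parentals, only the b allele has switched, so b is the middle locus and the order is vi – b – py.
vi–b: (169 + 30)/800 = 0.2487; b–py: (125 + 30)/800 = 0.1938.
Expected DCO frequency = 0.2487 × 0.1938 ≈ 0.04820; observed = 30/800 ≈ 0.03750.
Coefficient of coincidence = 0.03750/0.04820 ≈ 0.78; interference = 1 − 0.78 = 0.22.

0.22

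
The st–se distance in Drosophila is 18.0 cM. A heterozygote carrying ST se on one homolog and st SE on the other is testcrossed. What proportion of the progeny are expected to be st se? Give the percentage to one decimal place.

9.0%

A map distance of 18.0 cM corresponds to a recombination frequency of 0.180.
The F1 is ST se / st SE, so st se is a recombinant gamete class with expected frequency r/2 = 0.180/2 = 0.0900.
That is 0.0900 = 9.0% of the progeny.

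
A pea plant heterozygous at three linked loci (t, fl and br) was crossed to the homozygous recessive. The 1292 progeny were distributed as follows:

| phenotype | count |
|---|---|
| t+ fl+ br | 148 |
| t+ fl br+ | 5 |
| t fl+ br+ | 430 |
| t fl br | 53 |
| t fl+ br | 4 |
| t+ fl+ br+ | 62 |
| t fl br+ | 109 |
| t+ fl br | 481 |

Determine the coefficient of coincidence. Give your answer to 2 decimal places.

The two most frequent reciprocal classes, t+ fl br and t fl+ br+, are the parental types, so the F1 was t+ fl br / t fl+ br+.
The two rarest classes, t+ fl br+ and t fl+ br, are the double crossovers. Comparing them with the parentals, only the br allele has switched, so br is the middle locus and the order is t – br – fl.
t–br: (115 + 9)/1292 = 0.0960; br–fl: (257 + 9)/1292 = 0.2059.
Expected DCO frequency = 0.0960 × 0.2059 ≈ 0.01977; observed = 9/1292 ≈ 0.00697.
Coefficient of coincidence = 0.00697/0.01977 ≈ 0.35.

0.35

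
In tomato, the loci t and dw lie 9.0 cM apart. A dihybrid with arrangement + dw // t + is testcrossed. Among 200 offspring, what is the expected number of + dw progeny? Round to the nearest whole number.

91

A map distance of 9.0 cM corresponds to a recombination frequency of 0.090.
The F1 is + dw / t +, so + dw is a parental gamete class with expected frequency (1 − r)/2 = 0.910/2 = 0.4550.
Expected number = 0.4550 × 200 = 91.00 ≈ 91.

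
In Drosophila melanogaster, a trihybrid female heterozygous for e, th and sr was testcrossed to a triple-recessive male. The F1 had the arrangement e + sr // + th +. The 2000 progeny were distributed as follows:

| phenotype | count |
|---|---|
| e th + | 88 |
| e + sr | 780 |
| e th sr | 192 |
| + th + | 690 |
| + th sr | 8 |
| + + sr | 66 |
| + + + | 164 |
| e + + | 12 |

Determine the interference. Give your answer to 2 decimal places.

0.39

The two rarest classes, e + + and + th sr, are the double crossovers. Comparing them with the parentals, only the sr allele has switched, so sr is the middle locus and the order is th – sr – e.
th–sr: (356 + 20)/2000 = 0.1880; sr–e: (154 + 20)/2000 = 0.0870.
Expected DCO frequency = 0.1880 × 0.0870 ≈ 0.01636; observed = 20/2000 ≈ 0.01000.
Coefficient of coincidence = 0.01000/0.01636 ≈ 0.61; interference = 1 − 0.61 = 0.39.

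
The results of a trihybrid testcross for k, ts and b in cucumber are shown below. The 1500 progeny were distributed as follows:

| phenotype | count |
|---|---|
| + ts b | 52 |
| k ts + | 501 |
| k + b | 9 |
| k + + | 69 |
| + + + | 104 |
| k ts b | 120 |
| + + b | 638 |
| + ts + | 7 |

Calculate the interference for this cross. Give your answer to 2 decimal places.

0.27

The two most frequent reciprocal classes, + + b and k ts +, are the parental types, so the F1 was + + b / k ts +.
The two rarest classes, k + b and + ts +, are the double crossovers. Comparing them with the parentals, only the k allele has switched, so k is the middle locus and the order is ts – k – b.
ts–k: (121 + 16)/1500 = 0.0913; k–b: (224 + 16)/1500 = 0.1600.
Expected DCO frequency = 0.0913 × 0.1600 ≈ 0.01461; observed = 16/1500 ≈ 0.01067.
Coefficient of coincidence = 0.01067/0.01461 ≈ 0.73; interference = 1 − 0.73 = 0.27.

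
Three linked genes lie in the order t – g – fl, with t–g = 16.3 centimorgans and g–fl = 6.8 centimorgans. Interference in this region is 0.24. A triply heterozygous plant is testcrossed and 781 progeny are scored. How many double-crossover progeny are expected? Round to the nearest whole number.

7

Map distances give recombination frequencies of 0.163 and 0.068 for the two intervals.
With interference 0.24 (so coincidence = 0.76), expected double-crossover frequency = 0.163 × 0.068 × 0.76 = 0.00842.
Expected number = 0.00842 × 781 = 6.58 ≈ 7.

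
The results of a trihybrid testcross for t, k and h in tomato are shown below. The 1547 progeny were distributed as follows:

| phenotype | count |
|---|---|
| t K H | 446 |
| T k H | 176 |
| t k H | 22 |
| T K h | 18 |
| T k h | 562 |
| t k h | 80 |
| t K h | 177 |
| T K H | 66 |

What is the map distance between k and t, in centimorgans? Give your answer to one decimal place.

12.0 centimorgans

The two most frequent reciprocal classes, T k h and t K H, are the parental types, so the F1 was T k h / t K H.
The two rarest classes, T K h and t k H, are the double crossovers. Comparing them with the parentals, only the k allele has switched, so k is the middle locus and the order is h – k – t.
Crossovers in the k–t interval produce the single-crossover classes t k h and T K H (80 + 66 = 146) plus the double crossovers (40).
RF(k–t) = (146 + 40) / 1547 = 186/1547 = 0.1202 → 12.0 centimorgans.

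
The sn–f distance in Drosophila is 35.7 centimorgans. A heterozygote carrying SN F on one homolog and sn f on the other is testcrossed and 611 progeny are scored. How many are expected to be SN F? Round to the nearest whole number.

A map distance of 35.7 centimorgans corresponds to a recombination frequency of 0.357.
The F1 is SN F / sn f, so SN F is a parental gamete class with expected frequency (1 − r)/2 = 0.643/2 = 0.3215.
Expected number = 0.3215 × 611 = 196.44 ≈ 196.

196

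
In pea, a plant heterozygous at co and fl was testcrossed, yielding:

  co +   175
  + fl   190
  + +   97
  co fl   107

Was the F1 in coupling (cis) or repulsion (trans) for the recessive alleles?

The two most frequent classes are + fl (190) and co + (175); these are the parental (non-recombinant) types.
So the F1 carried + fl on one chromosome and co + on the other — the recessive alleles are on opposite chromosomes (trans / repulsion).

trans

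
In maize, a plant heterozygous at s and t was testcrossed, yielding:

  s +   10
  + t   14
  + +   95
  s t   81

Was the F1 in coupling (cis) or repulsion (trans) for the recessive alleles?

cis

The two most frequent classes are + + (95) and s t (81); these are the parental (non-recombinant) types.
So the F1 carried + + on one chromosome and s t on the other — the recessive alleles are on the same chromosome (cis / coupling).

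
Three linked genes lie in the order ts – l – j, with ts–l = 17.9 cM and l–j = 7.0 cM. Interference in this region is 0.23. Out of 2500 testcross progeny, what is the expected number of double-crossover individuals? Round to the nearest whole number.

Map distances give recombination frequencies of 0.179 and 0.070 for the two intervals.
With interference 0.23 (so coincidence = 0.77), expected double-crossover frequency = 0.179 × 0.070 × 0.77 = 0.00965.
Expected number = 0.00965 × 2500 = 24.12 ≈ 24.

24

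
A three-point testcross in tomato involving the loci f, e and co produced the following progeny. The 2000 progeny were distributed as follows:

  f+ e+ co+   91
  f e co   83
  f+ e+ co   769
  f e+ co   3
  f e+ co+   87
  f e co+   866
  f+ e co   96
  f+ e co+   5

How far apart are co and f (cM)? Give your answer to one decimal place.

The two most frequent reciprocal classes, f e co+ and f+ e+ co, are the parental types, so the F1 was f e co+ / f+ e+ co.
The two rarest classes, f+ e co+ and f e+ co, are the double crossovers. Comparing them with the parentals, only the f allele has switched, so f is the middle locus and the order is co – f – e.
Crossovers in the co–f interval produce the single-crossover classes f e co and f+ e+ co+ (83 + 91 = 174) plus the double crossovers (8).
RF(co–f) = (174 + 8) / 2000 = 182/2000 = 0.0910 → 9.1 cM.

9.1 cM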